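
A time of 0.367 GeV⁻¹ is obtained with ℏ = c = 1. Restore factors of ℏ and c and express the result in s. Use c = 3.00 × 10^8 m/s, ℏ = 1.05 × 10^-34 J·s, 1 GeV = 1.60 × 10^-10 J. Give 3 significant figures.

A time is [E]⁻¹ in ℏ=c=1; restore one factor of ℏ.
1 GeV⁻¹ → ℏ × (1 GeV in J)⁻¹ = 6.56 × 10^-25 s.
Result: 0.367 × 6.56 × 10^-25 = 2.41 × 10^-25 s.

2.41 × 10^-25 s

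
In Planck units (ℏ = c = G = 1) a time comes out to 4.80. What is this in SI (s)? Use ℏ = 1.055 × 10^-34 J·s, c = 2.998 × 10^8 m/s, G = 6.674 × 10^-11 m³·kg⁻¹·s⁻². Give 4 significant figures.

2.588 × 10^-43 s

One Planck time: t_P = √(ℏG/c⁵) = 5.392 × 10^-44 s.
4.80 × 5.392 × 10^-44 s = 2.588 × 10^-43 s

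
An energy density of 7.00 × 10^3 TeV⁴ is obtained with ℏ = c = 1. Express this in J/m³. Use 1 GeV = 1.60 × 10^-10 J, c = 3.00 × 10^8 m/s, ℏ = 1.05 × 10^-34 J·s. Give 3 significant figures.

1.47 × 10^53 J/m³

[E]/[L]³ = [E]⁴/(ℏc)³; restore (ℏc)⁻³.
1 GeV⁴ → 1/(ℏc)³ × (1 GeV in J)⁴ = 2.10 × 10^37 J/m³.
Convert the energy scale: 7.00 × 10^3 TeV⁴ = 7.00 × 10^15 GeV⁴.
Result: 7.00 × 10^15 × 2.10 × 10^37 = 1.47 × 10^53 J/m³.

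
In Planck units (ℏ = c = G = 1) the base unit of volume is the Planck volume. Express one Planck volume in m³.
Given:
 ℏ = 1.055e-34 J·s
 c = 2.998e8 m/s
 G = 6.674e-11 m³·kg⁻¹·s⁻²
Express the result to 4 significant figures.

V_P = (ℏG/c³)^(3/2)
  = √(1.784e-209)
  = 4.224e-105 m³

4.224e-105 m³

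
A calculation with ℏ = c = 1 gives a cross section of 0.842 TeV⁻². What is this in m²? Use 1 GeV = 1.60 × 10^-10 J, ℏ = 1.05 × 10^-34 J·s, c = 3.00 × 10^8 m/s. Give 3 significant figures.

3.26 × 10^-38 m²

Area is [L]² = [E]⁻²·(ℏc)²; restore (ℏc)².
1 GeV⁻² → (ℏc)² × (1 GeV in J)⁻² = 3.88 × 10^-32 m².
Convert the energy scale: 0.842 TeV⁻² = 8.42 × 10^-7 GeV⁻².
Result: 8.42 × 10^-7 × 3.88 × 10^-32 = 3.26 × 10^-38 m².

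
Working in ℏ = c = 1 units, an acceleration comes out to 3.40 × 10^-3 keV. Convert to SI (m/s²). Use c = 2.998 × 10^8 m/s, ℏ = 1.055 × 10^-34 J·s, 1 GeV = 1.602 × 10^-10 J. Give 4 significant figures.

1.548 × 10^24 m/s²

Acceleration is [L]/[T]² = c·[E]/ℏ.
1 GeV → c/ℏ × (1 GeV in J) = 4.552 × 10^32 m/s².
Convert the energy scale: 3.40 × 10^-3 keV = 3.40 × 10^-9 GeV.
Result: 3.40 × 10^-9 × 4.552 × 10^32 = 1.548 × 10^24 m/s².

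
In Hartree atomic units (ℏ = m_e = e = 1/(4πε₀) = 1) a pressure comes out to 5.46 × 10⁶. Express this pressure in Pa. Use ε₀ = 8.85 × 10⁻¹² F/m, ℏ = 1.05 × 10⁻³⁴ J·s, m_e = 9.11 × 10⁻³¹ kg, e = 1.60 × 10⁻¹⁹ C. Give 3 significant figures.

1.65 × 10²⁰ Pa

One atomic unit of pressure: P_au = E_h/a₀³ = m_e⁴e¹⁰/((4πε₀)⁵ℏ⁸) = 3.01 × 10¹³ Pa.
5.46 × 10⁶ × 3.01 × 10¹³ Pa = 1.65 × 10²⁰ Pa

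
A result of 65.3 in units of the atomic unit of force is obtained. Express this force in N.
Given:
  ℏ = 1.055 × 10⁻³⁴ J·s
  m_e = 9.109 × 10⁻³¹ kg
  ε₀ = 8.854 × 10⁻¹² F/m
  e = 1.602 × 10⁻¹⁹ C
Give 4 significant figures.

5.367 × 10⁻⁶ N

One atomic unit of force: F_au = E_h/a₀ = m_e²e⁶/((4πε₀)³ℏ⁴) = 8.220 × 10⁻⁸ N.
65.3 × 8.220 × 10⁻⁸ N = 5.367 × 10⁻⁶ N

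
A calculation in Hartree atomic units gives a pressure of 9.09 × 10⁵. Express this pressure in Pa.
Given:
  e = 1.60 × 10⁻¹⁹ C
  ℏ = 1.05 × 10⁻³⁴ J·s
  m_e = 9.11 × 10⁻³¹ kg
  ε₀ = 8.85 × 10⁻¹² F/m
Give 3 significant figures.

2.74 × 10¹⁹ Pa

One atomic unit of pressure: P_au = E_h/a₀³ = m_e⁴e¹⁰/((4πε₀)⁵ℏ⁸) = 3.01 × 10¹³ Pa.
9.09 × 10⁵ × 3.01 × 10¹³ Pa = 2.74 × 10¹⁹ Pa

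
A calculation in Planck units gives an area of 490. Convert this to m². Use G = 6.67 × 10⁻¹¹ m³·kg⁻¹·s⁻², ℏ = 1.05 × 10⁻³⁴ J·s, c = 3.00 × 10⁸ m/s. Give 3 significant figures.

One Planck area: A_P = ℏG/c³ = 2.59 × 10⁻⁷⁰ m².
490 × 2.59 × 10⁻⁷⁰ m² = 1.27 × 10⁻⁶⁷ m²

1.27 × 10⁻⁶⁷ m²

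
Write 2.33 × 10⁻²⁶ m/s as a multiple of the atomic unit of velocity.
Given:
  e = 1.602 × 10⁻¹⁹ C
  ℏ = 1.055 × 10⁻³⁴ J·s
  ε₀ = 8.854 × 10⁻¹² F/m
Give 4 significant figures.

1.066 × 10⁻³²

atomic unit of velocity: v_au = e²/(4πε₀ℏ) = 2.186 × 10⁶ m/s.
2.33 × 10⁻²⁶ / 2.186 × 10⁶ = 1.066 × 10⁻³²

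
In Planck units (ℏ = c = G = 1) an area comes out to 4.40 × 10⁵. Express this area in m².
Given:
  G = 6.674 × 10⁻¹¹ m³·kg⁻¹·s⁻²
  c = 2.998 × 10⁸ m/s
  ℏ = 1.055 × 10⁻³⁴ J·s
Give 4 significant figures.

1.150 × 10⁻⁶⁴ m²

One Planck area: A_P = ℏG/c³ = 2.613 × 10⁻⁷⁰ m².
4.40 × 10⁵ × 2.613 × 10⁻⁷⁰ m² = 1.150 × 10⁻⁶⁴ m²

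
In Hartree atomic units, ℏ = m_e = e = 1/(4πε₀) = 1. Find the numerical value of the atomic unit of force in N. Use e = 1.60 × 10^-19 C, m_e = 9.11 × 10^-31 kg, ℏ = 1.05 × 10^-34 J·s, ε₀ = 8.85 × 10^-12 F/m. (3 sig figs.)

8.33 × 10^-8 N

From ℏ = m_e = e = 1/(4πε₀) = 1 the force scale is F_au = E_h/a₀ = m_e²e⁶/((4πε₀)³ℏ⁴).
E_h = 4.38 × 10^-18 J
a₀ = 5.26 × 10^-11 m
E_h/a₀ = 8.33 × 10^-8 N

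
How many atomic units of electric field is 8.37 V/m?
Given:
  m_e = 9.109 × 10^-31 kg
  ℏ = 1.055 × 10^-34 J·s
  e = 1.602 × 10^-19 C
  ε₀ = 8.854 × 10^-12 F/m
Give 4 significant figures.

1.631 × 10^-11

atomic unit of electric field: E_au = E_h/(e a₀) = m_e²e⁵/((4πε₀)³ℏ⁴) = 5.131 × 10^11 V/m.
8.37 / 5.131 × 10^11 = 1.631 × 10^-11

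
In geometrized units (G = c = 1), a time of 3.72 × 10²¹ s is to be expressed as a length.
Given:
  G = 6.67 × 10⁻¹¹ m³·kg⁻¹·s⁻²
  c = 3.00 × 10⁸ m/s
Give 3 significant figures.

Time → length via c.
3.72 × 10²¹ s × (c) = 1.12 × 10³⁰ m

1.12 × 10³⁰ m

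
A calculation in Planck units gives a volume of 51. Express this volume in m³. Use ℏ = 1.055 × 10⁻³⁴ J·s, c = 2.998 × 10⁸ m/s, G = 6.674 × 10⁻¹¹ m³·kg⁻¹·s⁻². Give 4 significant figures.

One Planck volume: V_P = (ℏG/c³)^(3/2) = 4.224 × 10⁻¹⁰⁵ m³.
51 × 4.224 × 10⁻¹⁰⁵ m³ = 2.154 × 10⁻¹⁰³ m³

2.154 × 10⁻¹⁰³ m³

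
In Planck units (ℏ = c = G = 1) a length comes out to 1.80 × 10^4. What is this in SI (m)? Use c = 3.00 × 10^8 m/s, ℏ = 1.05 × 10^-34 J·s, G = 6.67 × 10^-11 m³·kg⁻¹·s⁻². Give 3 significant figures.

2.90 × 10^-31 m

One Planck length: ℓ_P = √(ℏG/c³) = 1.61 × 10^-35 m.
1.80 × 10^4 × 1.61 × 10^-35 m = 2.90 × 10^-31 m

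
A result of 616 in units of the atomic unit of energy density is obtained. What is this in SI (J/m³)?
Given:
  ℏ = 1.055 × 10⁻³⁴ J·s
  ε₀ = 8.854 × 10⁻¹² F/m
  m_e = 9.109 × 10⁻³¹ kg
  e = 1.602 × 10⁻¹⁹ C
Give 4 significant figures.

1.804 × 10¹⁶ J/m³

One atomic unit of energy density: u_au = E_h/a₀³ = m_e⁴e¹⁰/((4πε₀)⁵ℏ⁸) = 2.929 × 10¹³ J/m³.
616 × 2.929 × 10¹³ J/m³ = 1.804 × 10¹⁶ J/m³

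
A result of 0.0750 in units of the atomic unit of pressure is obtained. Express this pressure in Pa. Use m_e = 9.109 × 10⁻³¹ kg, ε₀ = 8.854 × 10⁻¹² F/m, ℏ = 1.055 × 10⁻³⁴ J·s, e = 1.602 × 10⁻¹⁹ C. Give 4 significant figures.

One atomic unit of pressure: P_au = E_h/a₀³ = m_e⁴e¹⁰/((4πε₀)⁵ℏ⁸) = 2.929 × 10¹³ Pa.
0.0750 × 2.929 × 10¹³ Pa = 2.197 × 10¹² Pa

2.197 × 10¹² Pa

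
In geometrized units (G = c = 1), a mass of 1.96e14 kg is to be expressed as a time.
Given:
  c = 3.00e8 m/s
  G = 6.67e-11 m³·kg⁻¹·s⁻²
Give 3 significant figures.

Mass → time via G/c³.
1.96e14 kg × (G/c³) = 4.84e-22 s

4.84e-22 s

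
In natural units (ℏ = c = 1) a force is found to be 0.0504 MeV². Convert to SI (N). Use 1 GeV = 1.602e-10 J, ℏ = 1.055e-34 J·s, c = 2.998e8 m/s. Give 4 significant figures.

0.04090 N

Force is [E]/[L] = [E]²/(ℏc); restore (ℏc)⁻¹.
1 GeV² → 1/(ℏc) × (1 GeV in J)² = 8.114e5 N.
Convert the energy scale: 0.0504 MeV² = 5.04e-8 GeV².
Result: 5.04e-8 × 8.114e5 = 0.04090 N.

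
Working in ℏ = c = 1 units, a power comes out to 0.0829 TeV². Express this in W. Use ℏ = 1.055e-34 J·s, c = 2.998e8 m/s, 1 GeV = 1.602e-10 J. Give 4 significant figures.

Power is [E]/[T] = [E]²/ℏ.
1 GeV² → 1/ℏ × (1 GeV in J)² = 2.433e14 W.
Convert the energy scale: 0.0829 TeV² = 8.29e4 GeV².
Result: 8.29e4 × 2.433e14 = 2.017e19 W.

2.017e19 W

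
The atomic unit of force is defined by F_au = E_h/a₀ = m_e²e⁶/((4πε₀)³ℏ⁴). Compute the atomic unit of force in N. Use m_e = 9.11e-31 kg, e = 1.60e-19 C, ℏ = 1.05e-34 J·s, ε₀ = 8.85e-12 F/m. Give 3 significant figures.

F_au = E_h/a₀ = m_e²e⁶/((4πε₀)³ℏ⁴)
E_h = 4.38e-18 J
a₀ = 5.26e-11 m
E_h/a₀ = 8.33e-8 N

8.33e-8 N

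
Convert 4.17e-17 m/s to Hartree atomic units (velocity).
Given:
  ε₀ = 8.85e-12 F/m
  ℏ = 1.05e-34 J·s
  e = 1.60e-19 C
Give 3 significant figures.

1.90e-23

atomic unit of velocity: v_au = e²/(4πε₀ℏ) = 2.19e6 m/s.
4.17e-17 / 2.19e6 = 1.90e-23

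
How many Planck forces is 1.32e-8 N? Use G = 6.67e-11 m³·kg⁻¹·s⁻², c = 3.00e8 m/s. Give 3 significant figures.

Planck force: F_P = c⁴/G = 1.21e44 N.
1.32e-8 / 1.21e44 = 1.09e-52

1.09e-52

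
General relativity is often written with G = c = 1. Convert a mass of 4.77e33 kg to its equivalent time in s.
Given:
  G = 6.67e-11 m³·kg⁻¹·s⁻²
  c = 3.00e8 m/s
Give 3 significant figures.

Mass → time via G/c³.
4.77e33 kg × (G/c³) = 0.0118 s

0.0118 s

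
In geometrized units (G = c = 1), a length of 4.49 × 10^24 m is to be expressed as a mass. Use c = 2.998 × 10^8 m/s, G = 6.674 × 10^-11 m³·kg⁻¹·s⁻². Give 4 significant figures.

Length → mass via c²/G.
4.49 × 10^24 m × (c²/G) = 6.047 × 10^51 kg

6.047 × 10^51 kg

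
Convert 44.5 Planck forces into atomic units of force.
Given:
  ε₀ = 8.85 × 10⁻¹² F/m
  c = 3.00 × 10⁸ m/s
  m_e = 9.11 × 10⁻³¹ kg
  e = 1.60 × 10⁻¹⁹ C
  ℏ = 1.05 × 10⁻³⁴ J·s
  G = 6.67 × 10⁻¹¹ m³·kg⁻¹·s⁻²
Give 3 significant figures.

Planck force: F_P = c⁴/G = 1.21 × 10⁴⁴ N
atomic unit of force: F_au = E_h/a₀ = m_e²e⁶/((4πε₀)³ℏ⁴) = 8.33 × 10⁻⁸ N
44.5 × 1.21 × 10⁴⁴ / 8.33 × 10⁻⁸ = 6.49 × 10⁵²

6.49 × 10⁵²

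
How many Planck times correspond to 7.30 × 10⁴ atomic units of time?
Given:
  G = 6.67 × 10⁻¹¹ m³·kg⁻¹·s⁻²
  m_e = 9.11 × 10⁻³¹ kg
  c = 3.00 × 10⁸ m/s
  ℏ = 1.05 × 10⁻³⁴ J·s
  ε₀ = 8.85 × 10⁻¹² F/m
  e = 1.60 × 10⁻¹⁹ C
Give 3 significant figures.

atomic unit of time: τ_au = (4πε₀)²ℏ³/(m_e e⁴) = 2.40 × 10⁻¹⁷ s
Planck time: t_P = √(ℏG/c⁵) = 5.37 × 10⁻⁴⁴ s
7.30 × 10⁴ × 2.40 × 10⁻¹⁷ / 5.37 × 10⁻⁴⁴ = 3.26 × 10³¹

3.26 × 10³¹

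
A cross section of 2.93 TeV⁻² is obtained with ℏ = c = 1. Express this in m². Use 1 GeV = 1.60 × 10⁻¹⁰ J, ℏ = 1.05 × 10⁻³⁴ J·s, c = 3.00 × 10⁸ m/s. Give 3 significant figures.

1.14 × 10⁻³⁷ m²

Area is [L]² = [E]⁻²·(ℏc)²; restore (ℏc)².
1 GeV⁻² → (ℏc)² × (1 GeV in J)⁻² = 3.88 × 10⁻³² m².
Convert the energy scale: 2.93 TeV⁻² = 2.93 × 10⁻⁶ GeV⁻².
Result: 2.93 × 10⁻⁶ × 3.88 × 10⁻³² = 1.14 × 10⁻³⁷ m².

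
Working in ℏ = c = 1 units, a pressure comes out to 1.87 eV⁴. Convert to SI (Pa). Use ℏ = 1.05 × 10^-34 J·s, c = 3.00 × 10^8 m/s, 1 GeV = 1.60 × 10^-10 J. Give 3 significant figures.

Pressure is [E]/[L]³ = [E]⁴/(ℏc)³.
1 GeV⁴ → 1/(ℏc)³ × (1 GeV in J)⁴ = 2.10 × 10^37 Pa.
Convert the energy scale: 1.87 eV⁴ = 1.87 × 10^-36 GeV⁴.
Result: 1.87 × 10^-36 × 2.10 × 10^37 = 39.2 Pa.

39.2 Pa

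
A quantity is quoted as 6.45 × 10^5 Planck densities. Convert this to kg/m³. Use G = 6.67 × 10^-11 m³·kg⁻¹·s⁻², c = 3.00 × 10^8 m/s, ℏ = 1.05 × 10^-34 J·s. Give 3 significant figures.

3.36 × 10^102 kg/m³

One Planck density: ρ_P = c⁵/(ℏG²) = 5.20 × 10^96 kg/m³.
6.45 × 10^5 × 5.20 × 10^96 kg/m³ = 3.36 × 10^102 kg/m³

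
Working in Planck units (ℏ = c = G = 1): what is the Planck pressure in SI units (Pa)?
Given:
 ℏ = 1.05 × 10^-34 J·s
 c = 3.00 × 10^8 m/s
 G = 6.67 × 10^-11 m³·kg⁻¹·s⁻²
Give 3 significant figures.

4.68 × 10^113 Pa

Dimensional analysis gives p_P = c⁷/(ℏG²).
  = 2.19 × 10^59 / 4.67 × 10^-55
  = 4.68 × 10^113 Pa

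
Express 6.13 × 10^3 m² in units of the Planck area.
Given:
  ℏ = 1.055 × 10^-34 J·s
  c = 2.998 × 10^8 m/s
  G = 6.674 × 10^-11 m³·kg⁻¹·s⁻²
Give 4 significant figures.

2.346 × 10^73

Planck area: A_P = ℏG/c³ = 2.613 × 10^-70 m².
6.13 × 10^3 / 2.613 × 10^-70 = 2.346 × 10^73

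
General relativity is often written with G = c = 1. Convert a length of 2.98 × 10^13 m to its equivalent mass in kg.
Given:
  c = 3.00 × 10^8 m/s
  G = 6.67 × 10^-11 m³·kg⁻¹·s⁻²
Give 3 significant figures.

Length → mass via c²/G.
2.98 × 10^13 m × (c²/G) = 4.02 × 10^40 kg

4.02 × 10^40 kg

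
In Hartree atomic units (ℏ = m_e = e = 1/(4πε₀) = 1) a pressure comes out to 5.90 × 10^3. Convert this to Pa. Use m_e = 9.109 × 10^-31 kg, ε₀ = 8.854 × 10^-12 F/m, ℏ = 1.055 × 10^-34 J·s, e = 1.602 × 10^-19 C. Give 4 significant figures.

One atomic unit of pressure: P_au = E_h/a₀³ = m_e⁴e¹⁰/((4πε₀)⁵ℏ⁸) = 2.929 × 10^13 Pa.
5.90 × 10^3 × 2.929 × 10^13 Pa = 1.728 × 10^17 Pa

1.728 × 10^17 Pa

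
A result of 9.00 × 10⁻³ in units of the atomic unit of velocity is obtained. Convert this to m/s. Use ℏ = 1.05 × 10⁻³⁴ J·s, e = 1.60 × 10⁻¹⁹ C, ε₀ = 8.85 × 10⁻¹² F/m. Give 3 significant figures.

One atomic unit of velocity: v_au = e²/(4πε₀ℏ) = 2.19 × 10⁶ m/s.
9.00 × 10⁻³ × 2.19 × 10⁶ m/s = 1.97 × 10⁴ m/s

1.97 × 10⁴ m/s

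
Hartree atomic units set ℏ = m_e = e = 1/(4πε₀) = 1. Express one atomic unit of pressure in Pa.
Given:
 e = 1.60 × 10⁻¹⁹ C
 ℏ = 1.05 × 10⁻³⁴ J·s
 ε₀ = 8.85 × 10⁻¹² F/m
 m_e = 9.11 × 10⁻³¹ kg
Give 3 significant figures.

3.01 × 10¹³ Pa

From ℏ = m_e = e = 1/(4πε₀) = 1 the pressure scale is P_au = E_h/a₀³ = m_e⁴e¹⁰/((4πε₀)⁵ℏ⁸).
E_h = 4.38 × 10⁻¹⁸ J
a₀ = 5.26 × 10⁻¹¹ m
E_h/a₀³ = 3.01 × 10¹³ Pa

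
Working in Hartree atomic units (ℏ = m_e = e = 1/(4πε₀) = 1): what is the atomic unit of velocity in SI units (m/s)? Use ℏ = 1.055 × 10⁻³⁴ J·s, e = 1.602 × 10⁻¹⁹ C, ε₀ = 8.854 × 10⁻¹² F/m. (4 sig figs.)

The unique combination of the constants set to 1 with dimensions of velocity is v_au = e²/(4πε₀ℏ).
  = 2.566 × 10⁻³⁸ / 1.174 × 10⁻⁴⁴
  = 2.186 × 10⁶ m/s

2.186 × 10⁶ m/s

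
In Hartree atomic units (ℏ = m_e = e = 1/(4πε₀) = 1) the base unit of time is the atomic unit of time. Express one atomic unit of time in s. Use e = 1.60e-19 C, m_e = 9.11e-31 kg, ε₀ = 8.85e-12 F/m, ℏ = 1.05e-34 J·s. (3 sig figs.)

2.40e-17 s

τ_au = (4πε₀)²ℏ³/(m_e e⁴)
E_h = 4.38e-18 J
ℏ/E_h = 2.40e-17 s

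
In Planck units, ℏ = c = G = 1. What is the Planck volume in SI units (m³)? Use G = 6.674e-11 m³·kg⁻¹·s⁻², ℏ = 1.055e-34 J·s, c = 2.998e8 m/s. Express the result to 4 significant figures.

4.224e-105 m³

The unique combination of the constants set to 1 with dimensions of volume is V_P = (ℏG/c³)^(3/2).
  = √(1.784e-209)
  = 4.224e-105 m³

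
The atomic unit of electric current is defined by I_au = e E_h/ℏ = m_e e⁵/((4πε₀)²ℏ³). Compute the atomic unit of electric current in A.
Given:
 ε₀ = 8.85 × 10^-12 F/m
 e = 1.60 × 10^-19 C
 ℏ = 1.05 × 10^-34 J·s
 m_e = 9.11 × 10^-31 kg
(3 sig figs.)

I_au = e E_h/ℏ = m_e e⁵/((4πε₀)²ℏ³)
E_h = 4.38 × 10^-18 J
e·E_h/ℏ = 6.67 × 10^-3 A

6.67 × 10^-3 A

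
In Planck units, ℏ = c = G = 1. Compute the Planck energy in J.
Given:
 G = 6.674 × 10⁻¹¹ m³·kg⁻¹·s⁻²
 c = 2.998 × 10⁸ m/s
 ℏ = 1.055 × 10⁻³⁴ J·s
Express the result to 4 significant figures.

From ℏ = c = G = 1 the energy scale is E_P = √(ℏc⁵/G).
  = √(3.828 × 10¹⁸)
  = 1.957 × 10⁹ J

1.957 × 10⁹ J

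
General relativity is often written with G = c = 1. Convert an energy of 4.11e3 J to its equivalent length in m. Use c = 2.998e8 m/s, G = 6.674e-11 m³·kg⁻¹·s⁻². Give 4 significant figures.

3.395e-41 m

Energy → length via G/c⁴.
4.11e3 J × (G/c⁴) = 3.395e-41 m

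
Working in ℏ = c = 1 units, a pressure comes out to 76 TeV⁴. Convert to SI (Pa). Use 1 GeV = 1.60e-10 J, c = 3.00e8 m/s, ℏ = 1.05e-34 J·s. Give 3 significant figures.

1.59e51 Pa

Pressure is [E]/[L]³ = [E]⁴/(ℏc)³.
1 GeV⁴ → 1/(ℏc)³ × (1 GeV in J)⁴ = 2.10e37 Pa.
Convert the energy scale: 76 TeV⁴ = 7.60e13 GeV⁴.
Result: 7.60e13 × 2.10e37 = 1.59e51 Pa.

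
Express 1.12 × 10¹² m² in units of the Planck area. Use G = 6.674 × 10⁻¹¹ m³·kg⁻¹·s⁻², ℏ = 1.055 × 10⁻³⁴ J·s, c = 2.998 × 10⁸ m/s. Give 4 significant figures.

4.286 × 10⁸¹

Planck area: A_P = ℏG/c³ = 2.613 × 10⁻⁷⁰ m².
1.12 × 10¹² / 2.613 × 10⁻⁷⁰ = 4.286 × 10⁸¹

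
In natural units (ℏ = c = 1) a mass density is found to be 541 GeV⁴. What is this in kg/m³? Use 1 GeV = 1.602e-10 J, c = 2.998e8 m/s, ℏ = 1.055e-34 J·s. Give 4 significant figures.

Mass density is [E]/(c²[L]³) = [E]⁴/(ℏ³c⁵).
1 GeV⁴ → 1/(ℏ³c⁵) × (1 GeV in J)⁴ = 2.316e20 kg/m³.
Result: 541 × 2.316e20 = 1.253e23 kg/m³.

1.253e23 kg/m³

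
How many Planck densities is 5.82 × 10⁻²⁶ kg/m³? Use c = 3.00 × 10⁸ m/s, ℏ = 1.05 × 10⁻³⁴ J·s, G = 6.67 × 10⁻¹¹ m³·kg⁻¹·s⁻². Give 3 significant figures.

1.12 × 10⁻¹²²

Planck density: ρ_P = c⁵/(ℏG²) = 5.20 × 10⁹⁶ kg/m³.
5.82 × 10⁻²⁶ / 5.20 × 10⁹⁶ = 1.12 × 10⁻¹²²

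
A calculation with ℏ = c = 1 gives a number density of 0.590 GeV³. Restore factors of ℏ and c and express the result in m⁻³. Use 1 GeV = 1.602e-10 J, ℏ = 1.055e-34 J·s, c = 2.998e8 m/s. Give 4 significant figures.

Number density is [L]⁻³ = [E]³/(ℏc)³.
1 GeV³ → 1/(ℏc)³ × (1 GeV in J)³ = 1.299e47 m⁻³.
Result: 0.590 × 1.299e47 = 7.666e46 m⁻³.

7.666e46 m⁻³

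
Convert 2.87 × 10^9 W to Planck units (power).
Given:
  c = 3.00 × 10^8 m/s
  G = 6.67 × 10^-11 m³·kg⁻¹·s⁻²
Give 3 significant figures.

7.88 × 10^-44

Planck power: P_P = c⁵/G = 3.64 × 10^52 W.
2.87 × 10^9 / 3.64 × 10^52 = 7.88 × 10^-44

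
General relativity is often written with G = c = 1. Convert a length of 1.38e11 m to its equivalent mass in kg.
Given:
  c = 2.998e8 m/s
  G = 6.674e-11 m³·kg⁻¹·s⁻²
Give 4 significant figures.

1.858e38 kg

Length → mass via c²/G.
1.38e11 m × (c²/G) = 1.858e38 kg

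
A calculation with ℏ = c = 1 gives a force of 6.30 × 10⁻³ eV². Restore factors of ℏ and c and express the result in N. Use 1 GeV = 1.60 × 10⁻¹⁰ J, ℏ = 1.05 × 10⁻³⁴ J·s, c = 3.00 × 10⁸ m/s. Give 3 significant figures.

Force is [E]/[L] = [E]²/(ℏc); restore (ℏc)⁻¹.
1 GeV² → 1/(ℏc) × (1 GeV in J)² = 8.13 × 10⁵ N.
Convert the energy scale: 6.30 × 10⁻³ eV² = 6.30 × 10⁻²¹ GeV².
Result: 6.30 × 10⁻²¹ × 8.13 × 10⁵ = 5.12 × 10⁻¹⁵ N.

5.12 × 10⁻¹⁵ N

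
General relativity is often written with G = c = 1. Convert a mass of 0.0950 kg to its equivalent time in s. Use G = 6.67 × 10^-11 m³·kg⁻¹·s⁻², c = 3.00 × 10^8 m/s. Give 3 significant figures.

Mass → time via G/c³.
0.0950 kg × (G/c³) = 2.35 × 10^-37 s

2.35 × 10^-37 s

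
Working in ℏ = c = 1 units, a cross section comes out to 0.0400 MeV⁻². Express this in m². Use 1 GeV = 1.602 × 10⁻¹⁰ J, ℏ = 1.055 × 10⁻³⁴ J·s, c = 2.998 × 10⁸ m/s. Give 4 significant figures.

1.559 × 10⁻²⁷ m²

Area is [L]² = [E]⁻²·(ℏc)²; restore (ℏc)².
1 GeV⁻² → (ℏc)² × (1 GeV in J)⁻² = 3.898 × 10⁻³² m².
Convert the energy scale: 0.0400 MeV⁻² = 4.00 × 10⁴ GeV⁻².
Result: 4.00 × 10⁴ × 3.898 × 10⁻³² = 1.559 × 10⁻²⁷ m².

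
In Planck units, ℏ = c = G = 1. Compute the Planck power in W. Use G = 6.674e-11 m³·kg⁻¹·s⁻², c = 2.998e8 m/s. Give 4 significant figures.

3.629e52 W

The unique combination of the constants set to 1 with dimensions of power is P_P = c⁵/G.
  = 2.422e42 / 6.674e-11
  = 3.629e52 W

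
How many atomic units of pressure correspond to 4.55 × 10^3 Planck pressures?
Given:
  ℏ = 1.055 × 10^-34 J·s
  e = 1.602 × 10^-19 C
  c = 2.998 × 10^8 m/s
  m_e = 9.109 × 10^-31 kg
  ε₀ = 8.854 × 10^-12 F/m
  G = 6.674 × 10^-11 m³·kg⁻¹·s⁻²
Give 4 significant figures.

7.196 × 10^103

Planck pressure: p_P = c⁷/(ℏG²) = 4.632 × 10^113 Pa
atomic unit of pressure: P_au = E_h/a₀³ = m_e⁴e¹⁰/((4πε₀)⁵ℏ⁸) = 2.929 × 10^13 Pa
4.55 × 10^3 × 4.632 × 10^113 / 2.929 × 10^13 = 7.196 × 10^103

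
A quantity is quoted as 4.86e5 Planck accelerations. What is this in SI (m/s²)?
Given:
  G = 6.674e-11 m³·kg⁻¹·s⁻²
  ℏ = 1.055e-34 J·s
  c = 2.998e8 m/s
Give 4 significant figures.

2.702e57 m/s²

One Planck acceleration: a_P = √(c⁷/(ℏG)) = 5.560e51 m/s².
4.86e5 × 5.560e51 m/s² = 2.702e57 m/s²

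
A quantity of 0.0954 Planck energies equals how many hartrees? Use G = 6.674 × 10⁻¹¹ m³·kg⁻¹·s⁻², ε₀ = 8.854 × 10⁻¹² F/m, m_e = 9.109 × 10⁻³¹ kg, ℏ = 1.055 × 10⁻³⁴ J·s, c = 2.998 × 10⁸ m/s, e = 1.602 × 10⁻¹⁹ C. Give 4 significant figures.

4.287 × 10²⁵

Planck energy: E_P = √(ℏc⁵/G) = 1.957 × 10⁹ J
hartree: E_h = m_e e⁴/(4πε₀ℏ)² = 4.354 × 10⁻¹⁸ J
0.0954 × 1.957 × 10⁹ / 4.354 × 10⁻¹⁸ = 4.287 × 10²⁵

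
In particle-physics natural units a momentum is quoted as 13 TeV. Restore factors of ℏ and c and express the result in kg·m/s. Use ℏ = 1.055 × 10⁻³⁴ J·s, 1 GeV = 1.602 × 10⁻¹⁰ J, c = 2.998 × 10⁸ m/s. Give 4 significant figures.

Momentum is [E]/c; divide by c.
1 GeV → 1/c × (1 GeV in J) = 5.344 × 10⁻¹⁹ kg·m/s.
Convert the energy scale: 13 TeV = 1.30 × 10⁴ GeV.
Result: 1.30 × 10⁴ × 5.344 × 10⁻¹⁹ = 6.947 × 10⁻¹⁵ kg·m/s.

6.947 × 10⁻¹⁵ kg·m/s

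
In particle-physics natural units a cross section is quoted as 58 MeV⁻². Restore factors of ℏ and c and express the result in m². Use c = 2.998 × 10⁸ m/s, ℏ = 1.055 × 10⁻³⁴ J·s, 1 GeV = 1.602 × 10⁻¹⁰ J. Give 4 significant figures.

2.261 × 10⁻²⁴ m²

Area is [L]² = [E]⁻²·(ℏc)²; restore (ℏc)².
1 GeV⁻² → (ℏc)² × (1 GeV in J)⁻² = 3.898 × 10⁻³² m².
Convert the energy scale: 58 MeV⁻² = 5.80 × 10⁷ GeV⁻².
Result: 5.80 × 10⁷ × 3.898 × 10⁻³² = 2.261 × 10⁻²⁴ m².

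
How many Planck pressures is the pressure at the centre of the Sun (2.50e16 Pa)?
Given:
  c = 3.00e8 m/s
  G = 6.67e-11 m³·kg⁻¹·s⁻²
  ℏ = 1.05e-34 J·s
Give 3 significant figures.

Planck pressure: p_P = c⁷/(ℏG²) = 4.68e113 Pa.
2.50e16 / 4.68e113 = 5.34e-98

5.34e-98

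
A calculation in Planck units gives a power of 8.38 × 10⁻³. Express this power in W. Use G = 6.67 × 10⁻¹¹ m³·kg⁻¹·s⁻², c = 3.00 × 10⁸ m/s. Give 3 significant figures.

3.05 × 10⁵⁰ W

One Planck power: P_P = c⁵/G = 3.64 × 10⁵² W.
8.38 × 10⁻³ × 3.64 × 10⁵² W = 3.05 × 10⁵⁰ W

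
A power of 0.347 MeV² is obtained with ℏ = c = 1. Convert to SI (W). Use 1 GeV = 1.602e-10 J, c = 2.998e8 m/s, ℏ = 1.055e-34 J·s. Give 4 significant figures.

8.441e7 W

Power is [E]/[T] = [E]²/ℏ.
1 GeV² → 1/ℏ × (1 GeV in J)² = 2.433e14 W.
Convert the energy scale: 0.347 MeV² = 3.47e-7 GeV².
Result: 3.47e-7 × 2.433e14 = 8.441e7 W.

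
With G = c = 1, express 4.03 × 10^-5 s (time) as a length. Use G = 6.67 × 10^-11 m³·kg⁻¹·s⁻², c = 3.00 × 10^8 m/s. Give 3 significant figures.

1.21 × 10^4 m

Time → length via c.
4.03 × 10^-5 s × (c) = 1.21 × 10^4 m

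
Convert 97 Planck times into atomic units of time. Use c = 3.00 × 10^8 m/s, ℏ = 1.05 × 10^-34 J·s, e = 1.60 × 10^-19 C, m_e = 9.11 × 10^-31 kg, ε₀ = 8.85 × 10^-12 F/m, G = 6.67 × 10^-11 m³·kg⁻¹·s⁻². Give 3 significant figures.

2.17 × 10^-25

Planck time: t_P = √(ℏG/c⁵) = 5.37 × 10^-44 s
atomic unit of time: τ_au = (4πε₀)²ℏ³/(m_e e⁴) = 2.40 × 10^-17 s
97 × 5.37 × 10^-44 / 2.40 × 10^-17 = 2.17 × 10^-25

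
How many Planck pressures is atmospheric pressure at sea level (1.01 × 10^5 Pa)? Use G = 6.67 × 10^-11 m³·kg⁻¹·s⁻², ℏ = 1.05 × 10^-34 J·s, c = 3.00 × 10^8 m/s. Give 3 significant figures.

2.16 × 10^-109

Planck pressure: p_P = c⁷/(ℏG²) = 4.68 × 10^113 Pa.
1.01 × 10^5 / 4.68 × 10^113 = 2.16 × 10^-109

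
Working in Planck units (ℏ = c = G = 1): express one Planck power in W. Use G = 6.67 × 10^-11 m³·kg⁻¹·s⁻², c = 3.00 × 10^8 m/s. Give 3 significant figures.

Dimensional analysis gives P_P = c⁵/G.
  = 2.43 × 10^42 / 6.67 × 10^-11
  = 3.64 × 10^52 W

3.64 × 10^52 W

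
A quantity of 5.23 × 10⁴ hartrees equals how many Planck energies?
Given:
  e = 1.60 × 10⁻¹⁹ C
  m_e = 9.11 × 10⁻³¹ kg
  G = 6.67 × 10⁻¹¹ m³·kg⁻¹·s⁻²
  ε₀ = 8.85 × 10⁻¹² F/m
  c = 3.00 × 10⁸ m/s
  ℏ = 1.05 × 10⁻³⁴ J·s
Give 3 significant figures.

1.17 × 10⁻²²

hartree: E_h = m_e e⁴/(4πε₀ℏ)² = 4.38 × 10⁻¹⁸ J
Planck energy: E_P = √(ℏc⁵/G) = 1.96 × 10⁹ J
5.23 × 10⁴ × 4.38 × 10⁻¹⁸ / 1.96 × 10⁹ = 1.17 × 10⁻²²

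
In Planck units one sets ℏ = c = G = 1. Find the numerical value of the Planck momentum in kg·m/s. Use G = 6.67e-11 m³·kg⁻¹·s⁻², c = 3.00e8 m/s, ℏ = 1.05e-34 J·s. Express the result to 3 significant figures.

p_P = √(ℏc³/G)
  = √(42.5)
  = 6.52 kg·m/s

6.52 kg·m/s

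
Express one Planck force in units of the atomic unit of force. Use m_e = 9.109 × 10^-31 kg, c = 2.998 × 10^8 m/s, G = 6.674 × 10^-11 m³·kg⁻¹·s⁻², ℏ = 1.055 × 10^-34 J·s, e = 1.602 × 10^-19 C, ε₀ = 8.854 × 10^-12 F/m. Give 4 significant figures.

Planck force: F_P = c⁴/G = 1.210 × 10^44 N
atomic unit of force: F_au = E_h/a₀ = m_e²e⁶/((4πε₀)³ℏ⁴) = 8.220 × 10^-8 N
ratio = 1.210 × 10^44 / 8.220 × 10^-8 = 1.473 × 10^51

1.473 × 10^51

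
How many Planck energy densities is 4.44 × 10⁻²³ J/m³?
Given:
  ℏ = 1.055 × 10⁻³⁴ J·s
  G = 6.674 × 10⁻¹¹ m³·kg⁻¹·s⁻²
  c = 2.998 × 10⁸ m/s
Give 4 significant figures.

Planck energy density: u_P = c⁷/(ℏG²) = 4.632 × 10¹¹³ J/m³.
4.44 × 10⁻²³ / 4.632 × 10¹¹³ = 9.585 × 10⁻¹³⁷

9.585 × 10⁻¹³⁷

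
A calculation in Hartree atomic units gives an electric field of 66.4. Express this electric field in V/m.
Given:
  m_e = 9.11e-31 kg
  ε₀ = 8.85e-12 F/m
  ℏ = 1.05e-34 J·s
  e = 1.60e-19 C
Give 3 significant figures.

One atomic unit of electric field: E_au = E_h/(e a₀) = m_e²e⁵/((4πε₀)³ℏ⁴) = 5.20e11 V/m.
66.4 × 5.20e11 V/m = 3.46e13 V/m

3.46e13 V/m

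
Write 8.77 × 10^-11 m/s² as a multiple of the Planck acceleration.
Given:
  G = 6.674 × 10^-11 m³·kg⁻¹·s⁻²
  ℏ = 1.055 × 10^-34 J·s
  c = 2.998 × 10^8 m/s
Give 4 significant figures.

Planck acceleration: a_P = √(c⁷/(ℏG)) = 5.560 × 10^51 m/s².
8.77 × 10^-11 / 5.560 × 10^51 = 1.577 × 10^-62

1.577 × 10^-62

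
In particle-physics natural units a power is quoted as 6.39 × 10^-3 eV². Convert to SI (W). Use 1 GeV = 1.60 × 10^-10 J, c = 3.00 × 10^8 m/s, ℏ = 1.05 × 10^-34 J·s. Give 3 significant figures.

1.56 × 10^-6 W

Power is [E]/[T] = [E]²/ℏ.
1 GeV² → 1/ℏ × (1 GeV in J)² = 2.44 × 10^14 W.
Convert the energy scale: 6.39 × 10^-3 eV² = 6.39 × 10^-21 GeV².
Result: 6.39 × 10^-21 × 2.44 × 10^14 = 1.56 × 10^-6 W.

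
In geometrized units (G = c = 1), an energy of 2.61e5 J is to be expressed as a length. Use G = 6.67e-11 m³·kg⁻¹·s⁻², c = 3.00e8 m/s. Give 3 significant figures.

Energy → length via G/c⁴.
2.61e5 J × (G/c⁴) = 2.15e-39 m

2.15e-39 m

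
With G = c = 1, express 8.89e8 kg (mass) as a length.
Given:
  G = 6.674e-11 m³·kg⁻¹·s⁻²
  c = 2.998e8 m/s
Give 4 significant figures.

In G = c = 1 units mass has dimensions of length; the conversion factor is G/c².
8.89e8 kg × (G/c²) = 6.601e-19 m

6.601e-19 m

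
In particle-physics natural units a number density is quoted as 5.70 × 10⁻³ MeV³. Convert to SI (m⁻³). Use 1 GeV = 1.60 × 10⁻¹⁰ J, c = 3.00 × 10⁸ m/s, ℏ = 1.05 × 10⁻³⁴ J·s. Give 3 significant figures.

Number density is [L]⁻³ = [E]³/(ℏc)³.
1 GeV³ → 1/(ℏc)³ × (1 GeV in J)³ = 1.31 × 10⁴⁷ m⁻³.
Convert the energy scale: 5.70 × 10⁻³ MeV³ = 5.70 × 10⁻¹² GeV³.
Result: 5.70 × 10⁻¹² × 1.31 × 10⁴⁷ = 7.47 × 10³⁵ m⁻³.

7.47 × 10³⁵ m⁻³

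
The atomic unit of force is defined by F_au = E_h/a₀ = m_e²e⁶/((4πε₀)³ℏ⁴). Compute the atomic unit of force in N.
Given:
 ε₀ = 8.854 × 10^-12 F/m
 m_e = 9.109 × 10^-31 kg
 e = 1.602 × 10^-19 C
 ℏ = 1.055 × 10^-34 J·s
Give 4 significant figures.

F_au = E_h/a₀ = m_e²e⁶/((4πε₀)³ℏ⁴)
E_h = 4.354 × 10^-18 J
a₀ = 5.297 × 10^-11 m
E_h/a₀ = 8.220 × 10^-8 N

8.220 × 10^-8 N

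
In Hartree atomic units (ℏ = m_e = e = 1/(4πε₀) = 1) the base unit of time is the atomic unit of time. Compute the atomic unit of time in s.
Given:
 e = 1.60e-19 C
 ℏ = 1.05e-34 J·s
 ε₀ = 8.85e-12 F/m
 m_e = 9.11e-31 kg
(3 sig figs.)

2.40e-17 s

τ_au = (4πε₀)²ℏ³/(m_e e⁴)
E_h = 4.38e-18 J
ℏ/E_h = 2.40e-17 s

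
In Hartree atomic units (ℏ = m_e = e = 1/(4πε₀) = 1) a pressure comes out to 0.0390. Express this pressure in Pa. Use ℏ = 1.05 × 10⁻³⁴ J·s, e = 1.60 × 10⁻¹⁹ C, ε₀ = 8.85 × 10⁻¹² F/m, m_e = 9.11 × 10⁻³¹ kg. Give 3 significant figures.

1.18 × 10¹² Pa

One atomic unit of pressure: P_au = E_h/a₀³ = m_e⁴e¹⁰/((4πε₀)⁵ℏ⁸) = 3.01 × 10¹³ Pa.
0.0390 × 3.01 × 10¹³ Pa = 1.18 × 10¹² Pa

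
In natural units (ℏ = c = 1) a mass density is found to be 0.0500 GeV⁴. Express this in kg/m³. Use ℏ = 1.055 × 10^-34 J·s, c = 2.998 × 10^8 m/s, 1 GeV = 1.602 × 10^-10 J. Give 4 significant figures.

1.158 × 10^19 kg/m³

Mass density is [E]/(c²[L]³) = [E]⁴/(ℏ³c⁵).
1 GeV⁴ → 1/(ℏ³c⁵) × (1 GeV in J)⁴ = 2.316 × 10^20 kg/m³.
Result: 0.0500 × 2.316 × 10^20 = 1.158 × 10^19 kg/m³.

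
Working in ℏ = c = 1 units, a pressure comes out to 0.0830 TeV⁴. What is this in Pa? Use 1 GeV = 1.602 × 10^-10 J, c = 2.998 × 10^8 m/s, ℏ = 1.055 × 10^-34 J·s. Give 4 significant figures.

Pressure is [E]/[L]³ = [E]⁴/(ℏc)³.
1 GeV⁴ → 1/(ℏc)³ × (1 GeV in J)⁴ = 2.082 × 10^37 Pa.
Convert the energy scale: 0.0830 TeV⁴ = 8.30 × 10^10 GeV⁴.
Result: 8.30 × 10^10 × 2.082 × 10^37 = 1.728 × 10^48 Pa.

1.728 × 10^48 Pa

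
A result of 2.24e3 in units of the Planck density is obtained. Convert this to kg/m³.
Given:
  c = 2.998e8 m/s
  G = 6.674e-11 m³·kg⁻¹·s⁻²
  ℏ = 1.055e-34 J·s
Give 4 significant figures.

1.154e100 kg/m³

One Planck density: ρ_P = c⁵/(ℏG²) = 5.154e96 kg/m³.
2.24e3 × 5.154e96 kg/m³ = 1.154e100 kg/m³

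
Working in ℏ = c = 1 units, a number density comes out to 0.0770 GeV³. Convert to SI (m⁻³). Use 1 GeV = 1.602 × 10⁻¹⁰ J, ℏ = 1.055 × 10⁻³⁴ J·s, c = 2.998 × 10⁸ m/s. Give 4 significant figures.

Number density is [L]⁻³ = [E]³/(ℏc)³.
1 GeV³ → 1/(ℏc)³ × (1 GeV in J)³ = 1.299 × 10⁴⁷ m⁻³.
Result: 0.0770 × 1.299 × 10⁴⁷ = 1.001 × 10⁴⁶ m⁻³.

1.001 × 10⁴⁶ m⁻³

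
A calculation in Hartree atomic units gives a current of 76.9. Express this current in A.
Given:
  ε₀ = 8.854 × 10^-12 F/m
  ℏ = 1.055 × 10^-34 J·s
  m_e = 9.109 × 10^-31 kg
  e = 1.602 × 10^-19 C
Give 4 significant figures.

One atomic unit of electric current: I_au = e E_h/ℏ = m_e e⁵/((4πε₀)²ℏ³) = 6.612 × 10^-3 A.
76.9 × 6.612 × 10^-3 A = 0.5085 A

0.5085 A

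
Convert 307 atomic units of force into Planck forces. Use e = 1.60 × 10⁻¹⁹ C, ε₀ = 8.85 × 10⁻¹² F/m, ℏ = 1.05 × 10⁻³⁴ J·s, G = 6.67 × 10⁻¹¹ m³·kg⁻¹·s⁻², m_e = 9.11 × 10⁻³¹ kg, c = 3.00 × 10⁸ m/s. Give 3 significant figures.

2.11 × 10⁻⁴⁹

atomic unit of force: F_au = E_h/a₀ = m_e²e⁶/((4πε₀)³ℏ⁴) = 8.33 × 10⁻⁸ N
Planck force: F_P = c⁴/G = 1.21 × 10⁴⁴ N
307 × 8.33 × 10⁻⁸ / 1.21 × 10⁴⁴ = 2.11 × 10⁻⁴⁹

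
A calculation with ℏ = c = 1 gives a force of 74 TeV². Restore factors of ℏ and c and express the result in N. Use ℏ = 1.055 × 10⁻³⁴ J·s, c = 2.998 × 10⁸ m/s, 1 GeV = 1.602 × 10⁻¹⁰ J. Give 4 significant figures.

6.004 × 10¹³ N

Force is [E]/[L] = [E]²/(ℏc); restore (ℏc)⁻¹.
1 GeV² → 1/(ℏc) × (1 GeV in J)² = 8.114 × 10⁵ N.
Convert the energy scale: 74 TeV² = 7.40 × 10⁷ GeV².
Result: 7.40 × 10⁷ × 8.114 × 10⁵ = 6.004 × 10¹³ N.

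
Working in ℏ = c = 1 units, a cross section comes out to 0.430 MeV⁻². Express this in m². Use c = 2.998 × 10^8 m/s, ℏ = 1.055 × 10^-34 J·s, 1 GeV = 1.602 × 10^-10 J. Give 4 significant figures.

Area is [L]² = [E]⁻²·(ℏc)²; restore (ℏc)².
1 GeV⁻² → (ℏc)² × (1 GeV in J)⁻² = 3.898 × 10^-32 m².
Convert the energy scale: 0.430 MeV⁻² = 4.30 × 10^5 GeV⁻².
Result: 4.30 × 10^5 × 3.898 × 10^-32 = 1.676 × 10^-26 m².

1.676 × 10^-26 m²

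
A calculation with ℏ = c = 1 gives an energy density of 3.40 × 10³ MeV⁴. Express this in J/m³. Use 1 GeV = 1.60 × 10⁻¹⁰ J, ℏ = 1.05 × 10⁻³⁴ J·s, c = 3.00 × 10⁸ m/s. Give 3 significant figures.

7.13 × 10²⁸ J/m³

[E]/[L]³ = [E]⁴/(ℏc)³; restore (ℏc)⁻³.
1 GeV⁴ → 1/(ℏc)³ × (1 GeV in J)⁴ = 2.10 × 10³⁷ J/m³.
Convert the energy scale: 3.40 × 10³ MeV⁴ = 3.40 × 10⁻⁹ GeV⁴.
Result: 3.40 × 10⁻⁹ × 2.10 × 10³⁷ = 7.13 × 10²⁸ J/m³.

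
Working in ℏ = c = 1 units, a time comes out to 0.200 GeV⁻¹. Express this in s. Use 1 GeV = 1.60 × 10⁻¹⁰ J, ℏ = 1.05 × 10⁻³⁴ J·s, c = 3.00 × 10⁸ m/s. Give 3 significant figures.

A time is [E]⁻¹ in ℏ=c=1; restore one factor of ℏ.
1 GeV⁻¹ → ℏ × (1 GeV in J)⁻¹ = 6.56 × 10⁻²⁵ s.
Result: 0.200 × 6.56 × 10⁻²⁵ = 1.31 × 10⁻²⁵ s.

1.31 × 10⁻²⁵ s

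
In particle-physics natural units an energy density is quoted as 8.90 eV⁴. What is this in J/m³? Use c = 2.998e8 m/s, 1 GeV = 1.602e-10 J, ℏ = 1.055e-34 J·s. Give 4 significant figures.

[E]/[L]³ = [E]⁴/(ℏc)³; restore (ℏc)⁻³.
1 GeV⁴ → 1/(ℏc)³ × (1 GeV in J)⁴ = 2.082e37 J/m³.
Convert the energy scale: 8.90 eV⁴ = 8.90e-36 GeV⁴.
Result: 8.90e-36 × 2.082e37 = 185.3 J/m³.

185.3 J/m³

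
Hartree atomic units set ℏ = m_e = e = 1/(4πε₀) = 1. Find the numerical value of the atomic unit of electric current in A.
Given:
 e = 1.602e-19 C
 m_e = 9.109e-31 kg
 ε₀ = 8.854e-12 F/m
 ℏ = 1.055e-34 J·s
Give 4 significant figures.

The unique combination of the constants set to 1 with dimensions of current is I_au = e E_h/ℏ = m_e e⁵/((4πε₀)²ℏ³).
E_h = 4.354e-18 J
e·E_h/ℏ = 6.612e-3 A

6.612e-3 A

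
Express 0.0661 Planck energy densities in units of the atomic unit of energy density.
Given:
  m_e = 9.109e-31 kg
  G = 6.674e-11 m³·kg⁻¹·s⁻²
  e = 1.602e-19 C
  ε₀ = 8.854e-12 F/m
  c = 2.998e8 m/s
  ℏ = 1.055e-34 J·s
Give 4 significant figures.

1.045e99

Planck energy density: u_P = c⁷/(ℏG²) = 4.632e113 J/m³
atomic unit of energy density: u_au = E_h/a₀³ = m_e⁴e¹⁰/((4πε₀)⁵ℏ⁸) = 2.929e13 J/m³
0.0661 × 4.632e113 / 2.929e13 = 1.045e99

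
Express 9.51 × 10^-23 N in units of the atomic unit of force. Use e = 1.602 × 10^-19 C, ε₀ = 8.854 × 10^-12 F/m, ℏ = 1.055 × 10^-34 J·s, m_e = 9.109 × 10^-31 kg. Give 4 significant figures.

1.157 × 10^-15

atomic unit of force: F_au = E_h/a₀ = m_e²e⁶/((4πε₀)³ℏ⁴) = 8.220 × 10^-8 N.
9.51 × 10^-23 / 8.220 × 10^-8 = 1.157 × 10^-15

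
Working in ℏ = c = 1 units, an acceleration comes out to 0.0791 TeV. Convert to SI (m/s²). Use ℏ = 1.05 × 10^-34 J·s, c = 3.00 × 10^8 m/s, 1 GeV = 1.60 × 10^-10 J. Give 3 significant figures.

Acceleration is [L]/[T]² = c·[E]/ℏ.
1 GeV → c/ℏ × (1 GeV in J) = 4.57 × 10^32 m/s².
Convert the energy scale: 0.0791 TeV = 79.1 GeV.
Result: 79.1 × 4.57 × 10^32 = 3.62 × 10^34 m/s².

3.62 × 10^34 m/s²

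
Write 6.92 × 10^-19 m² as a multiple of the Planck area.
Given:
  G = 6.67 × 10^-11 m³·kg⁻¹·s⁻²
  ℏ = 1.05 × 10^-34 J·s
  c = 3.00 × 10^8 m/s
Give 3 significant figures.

Planck area: A_P = ℏG/c³ = 2.59 × 10^-70 m².
6.92 × 10^-19 / 2.59 × 10^-70 = 2.67 × 10^51

2.67 × 10^51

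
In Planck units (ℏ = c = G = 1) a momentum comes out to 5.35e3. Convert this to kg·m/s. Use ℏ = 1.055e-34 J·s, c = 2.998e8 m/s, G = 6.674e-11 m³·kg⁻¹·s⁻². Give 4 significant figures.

One Planck momentum: p_P = √(ℏc³/G) = 6.527 kg·m/s.
5.35e3 × 6.527 kg·m/s = 3.492e4 kg·m/s

3.492e4 kg·m/s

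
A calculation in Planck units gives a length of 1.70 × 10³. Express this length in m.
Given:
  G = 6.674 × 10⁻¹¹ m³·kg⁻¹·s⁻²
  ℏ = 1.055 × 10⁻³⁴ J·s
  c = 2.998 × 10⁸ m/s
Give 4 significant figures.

2.748 × 10⁻³² m

One Planck length: ℓ_P = √(ℏG/c³) = 1.616 × 10⁻³⁵ m.
1.70 × 10³ × 1.616 × 10⁻³⁵ m = 2.748 × 10⁻³² m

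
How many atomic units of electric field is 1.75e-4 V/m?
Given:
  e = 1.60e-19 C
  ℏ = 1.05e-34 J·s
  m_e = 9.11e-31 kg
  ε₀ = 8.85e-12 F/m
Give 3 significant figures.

atomic unit of electric field: E_au = E_h/(e a₀) = m_e²e⁵/((4πε₀)³ℏ⁴) = 5.20e11 V/m.
1.75e-4 / 5.20e11 = 3.36e-16

3.36e-16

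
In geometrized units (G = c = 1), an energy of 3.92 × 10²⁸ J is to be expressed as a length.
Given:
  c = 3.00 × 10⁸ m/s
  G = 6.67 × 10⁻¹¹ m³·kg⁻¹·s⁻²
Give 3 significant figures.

3.23 × 10⁻¹⁶ m

Energy → length via G/c⁴.
3.92 × 10²⁸ J × (G/c⁴) = 3.23 × 10⁻¹⁶ m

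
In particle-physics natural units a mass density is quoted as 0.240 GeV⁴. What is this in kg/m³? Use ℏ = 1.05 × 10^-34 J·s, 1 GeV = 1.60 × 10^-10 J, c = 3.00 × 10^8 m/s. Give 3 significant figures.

Mass density is [E]/(c²[L]³) = [E]⁴/(ℏ³c⁵).
1 GeV⁴ → 1/(ℏ³c⁵) × (1 GeV in J)⁴ = 2.33 × 10^20 kg/m³.
Result: 0.240 × 2.33 × 10^20 = 5.59 × 10^19 kg/m³.

5.59 × 10^19 kg/m³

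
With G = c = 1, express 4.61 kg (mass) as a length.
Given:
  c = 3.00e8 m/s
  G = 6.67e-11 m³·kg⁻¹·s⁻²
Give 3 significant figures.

3.42e-27 m

In G = c = 1 units mass has dimensions of length; the conversion factor is G/c².
4.61 kg × (G/c²) = 3.42e-27 m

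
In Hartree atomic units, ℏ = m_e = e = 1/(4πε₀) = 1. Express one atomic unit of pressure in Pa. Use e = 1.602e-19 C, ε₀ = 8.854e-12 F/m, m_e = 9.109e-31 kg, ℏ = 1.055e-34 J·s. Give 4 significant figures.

Dimensional analysis gives P_au = E_h/a₀³ = m_e⁴e¹⁰/((4πε₀)⁵ℏ⁸).
E_h = 4.354e-18 J
a₀ = 5.297e-11 m
E_h/a₀³ = 2.929e13 Pa

2.929e13 Pa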